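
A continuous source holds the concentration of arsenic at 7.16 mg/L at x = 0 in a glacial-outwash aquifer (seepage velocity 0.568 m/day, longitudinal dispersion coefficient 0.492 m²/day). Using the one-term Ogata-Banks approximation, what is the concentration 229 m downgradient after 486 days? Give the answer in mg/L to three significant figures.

7.05 mg/L

For a continuous step input, C/C₀ ≈ ½·erfc((x−vt)/(2√(Dt))).
vt = 0.568 × 486 = 276.048 m and 2√(Dt) = 2√(0.492 × 486) = 30.93 m.
Argument (x−vt)/(2√(Dt)) = (229 − 276.048)/30.93 = -1.521; ½·erfc(-1.521) = 0.9843.
C = 7.16 × 0.9843 = 7.05 mg/L.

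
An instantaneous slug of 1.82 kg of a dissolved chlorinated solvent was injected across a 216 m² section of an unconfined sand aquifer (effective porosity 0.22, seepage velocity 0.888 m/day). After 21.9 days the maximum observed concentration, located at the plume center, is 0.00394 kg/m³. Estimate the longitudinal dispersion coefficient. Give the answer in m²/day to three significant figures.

0.343 m²/day

At the plume center C_max = M/(n_e·A·√(4πDt)), so D = M²/(4πt·(n_e·A·C_max)²).
n_e·A·C_max = 0.22 × 216 × 0.00394 = 0.1872 kg/m.
D = 1.82²/(4π × 21.9 × 0.1872²) = 0.343 m²/day.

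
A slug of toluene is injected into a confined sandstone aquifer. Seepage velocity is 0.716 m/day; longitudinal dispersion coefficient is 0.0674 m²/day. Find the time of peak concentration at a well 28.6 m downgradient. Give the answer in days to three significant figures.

39.8 days

For the 1D instantaneous-source solution, setting ∂C/∂t = 0 at fixed x gives v²t² + 2Dt − x² = 0, so t = (√(D² + v²x²) − D)/v².
√(D² + v²x²) = √(0.0674² + 0.716² × 28.6²) = 20.48; v² = 0.512656.
t = (20.48 − 0.0674)/0.512656 = 39.8 days (vs. the pure-advection estimate x/v = 39.9 d).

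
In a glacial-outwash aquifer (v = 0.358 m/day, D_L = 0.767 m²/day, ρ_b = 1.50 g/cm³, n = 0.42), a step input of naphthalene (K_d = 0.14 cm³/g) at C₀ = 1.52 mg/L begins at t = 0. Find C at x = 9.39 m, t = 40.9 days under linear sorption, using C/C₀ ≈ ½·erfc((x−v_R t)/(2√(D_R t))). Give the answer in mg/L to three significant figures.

0.795 mg/L

Retardation factor R = 1 + ρ_b·K_d/n = 1 + 1.50 × 0.14/0.42 = 1.500.
Sorption retards both mechanisms: v_R = v/R = 0.2387 m/day, D_R = D/R = 0.5113 m²/day.
v_R·t = 0.2387 × 40.9 = 9.76283 m; 2√(D_R t) = 9.146 m; argument = (9.39 − 9.76283)/9.146 = -0.04076.
C = C₀ × ½·erfc(-0.04076) = 1.52 × 0.5230 = 0.795 mg/L.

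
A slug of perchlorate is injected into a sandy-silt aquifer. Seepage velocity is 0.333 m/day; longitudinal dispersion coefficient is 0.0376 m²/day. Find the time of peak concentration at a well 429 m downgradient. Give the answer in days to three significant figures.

For the 1D instantaneous-source solution, setting ∂C/∂t = 0 at fixed x gives v²t² + 2Dt − x² = 0, so t = (√(D² + v²x²) − D)/v².
√(D² + v²x²) = √(0.0376² + 0.333² × 429²) = 142.9; v² = 0.110889.
t = (142.9 − 0.0376)/0.110889 = 1290 days (vs. the pure-advection estimate x/v = 1290 d).

1290 days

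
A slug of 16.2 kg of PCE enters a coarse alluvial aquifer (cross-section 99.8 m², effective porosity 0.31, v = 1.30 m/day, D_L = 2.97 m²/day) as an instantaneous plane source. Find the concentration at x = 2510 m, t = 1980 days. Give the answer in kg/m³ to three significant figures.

For an instantaneous plane source, C(x,t) = M/(n_e·A·√(4πDt)) · exp(−(x−vt)²/(4Dt)), with n_e·A the pore (flow) area.
Plume center vt = 1.30 × 1980 = 2574 m, so the well at 2510 m is 64 m upgradient of the peak.
√(4πDt) = 271.8 m, giving peak height M/(n_e·A·√(4πDt)) = 16.2/(0.31 × 99.8 × 271.8) = 0.001927 kg/m³.
(x−vt)²/(4Dt) = (-64)²/(4 × 2.97 × 1980) = 0.1741; exp(−0.1741) = 0.8402.
C = 0.001927 × 0.8402 = 0.00162 kg/m³.

0.00162 kg/m³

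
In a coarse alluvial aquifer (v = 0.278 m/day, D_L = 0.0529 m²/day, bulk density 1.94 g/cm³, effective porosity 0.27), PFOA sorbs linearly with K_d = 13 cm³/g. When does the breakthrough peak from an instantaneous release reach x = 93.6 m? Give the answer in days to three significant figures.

Retardation factor R = 1 + ρ_b·K_d/n = 1 + 1.94 × 13/0.27 = 94.41.
Sorption retards both mechanisms: v_R = v/R = 0.002945 m/day, D_R = D/R = 0.0005603 m²/day.
Peak time from v_R²t² + 2D_R t − x² = 0: t = (√(D_R² + v_R²x²) − D_R)/v_R².
√(D_R² + v_R²x²) = √(0.0005603² + 0.002945² × 93.6²) = 0.2757; v_R² = 8.673e-06.
t = (0.2757 − 0.0005603)/8.673e-06 = 31700 days.

31700 days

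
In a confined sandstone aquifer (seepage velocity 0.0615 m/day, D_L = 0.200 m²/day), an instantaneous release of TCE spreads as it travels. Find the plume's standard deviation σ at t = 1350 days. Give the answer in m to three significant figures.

Dispersive spreading gives a Gaussian with σ² = 2Dt; advection only shifts the center.
σ = √(2 × 0.200 × 1350) = 23.2 m.

23.2 m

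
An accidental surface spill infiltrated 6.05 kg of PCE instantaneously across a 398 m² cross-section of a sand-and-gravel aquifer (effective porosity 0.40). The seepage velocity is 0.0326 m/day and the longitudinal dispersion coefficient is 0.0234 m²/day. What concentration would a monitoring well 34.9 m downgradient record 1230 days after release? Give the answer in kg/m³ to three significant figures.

0.00158 kg/m³

For an instantaneous plane source, C(x,t) = M/(n_e·A·√(4πDt)) · exp(−(x−vt)²/(4Dt)), with n_e·A the pore (flow) area.
Plume center vt = 0.0326 × 1230 = 40.098 m, so the well at 34.9 m is 5.198 m upgradient of the peak.
√(4πDt) = 19.02 m, giving peak height M/(n_e·A·√(4πDt)) = 6.05/(0.40 × 398 × 19.02) = 0.001998 kg/m³.
(x−vt)²/(4Dt) = (-5.198)²/(4 × 0.0234 × 1230) = 0.2347; exp(−0.2347) = 0.7908.
C = 0.001998 × 0.7908 = 0.00158 kg/m³.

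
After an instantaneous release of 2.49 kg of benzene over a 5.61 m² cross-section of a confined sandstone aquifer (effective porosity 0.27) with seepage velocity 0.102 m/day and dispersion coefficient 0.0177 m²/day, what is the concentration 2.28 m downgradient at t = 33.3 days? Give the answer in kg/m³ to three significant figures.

For an instantaneous plane source, C(x,t) = M/(n_e·A·√(4πDt)) · exp(−(x−vt)²/(4Dt)), with n_e·A the pore (flow) area.
Plume center vt = 0.102 × 33.3 = 3.3966 m, so the well at 2.28 m is 1.1166 m upgradient of the peak.
√(4πDt) = 2.722 m, giving peak height M/(n_e·A·√(4πDt)) = 2.49/(0.27 × 5.61 × 2.722) = 0.6039 kg/m³.
(x−vt)²/(4Dt) = (-1.1166)²/(4 × 0.0177 × 33.3) = 0.5288; exp(−0.5288) = 0.5893.
C = 0.6039 × 0.5893 = 0.356 kg/m³.

0.356 kg/m³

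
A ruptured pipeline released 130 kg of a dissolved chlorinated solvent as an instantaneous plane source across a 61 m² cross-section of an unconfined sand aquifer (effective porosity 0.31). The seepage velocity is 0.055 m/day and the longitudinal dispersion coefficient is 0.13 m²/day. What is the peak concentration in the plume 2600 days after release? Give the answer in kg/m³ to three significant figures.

The peak of an instantaneous 1D plume sits at x = vt; there the Gaussian factor is 1 and C_max = M/(n_e·A·√(4πDt)), where n_e·A is the pore area the mass is dissolved in.
√(4πDt) = √(4π × 0.13 × 2600) = 65.17 m, so C_max = 130/(0.31 × 61 × 65.17) = 0.105 kg/m³.

0.105 kg/m³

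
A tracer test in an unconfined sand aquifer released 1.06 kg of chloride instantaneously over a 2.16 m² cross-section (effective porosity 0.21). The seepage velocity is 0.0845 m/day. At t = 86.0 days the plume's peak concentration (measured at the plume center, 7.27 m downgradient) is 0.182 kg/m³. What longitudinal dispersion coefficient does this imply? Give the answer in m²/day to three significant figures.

0.153 m²/day

At the plume center C_max = M/(n_e·A·√(4πDt)), so D = M²/(4πt·(n_e·A·C_max)²).
n_e·A·C_max = 0.21 × 2.16 × 0.182 = 0.08256 kg/m.
D = 1.06²/(4π × 86.0 × 0.08256²) = 0.153 m²/day.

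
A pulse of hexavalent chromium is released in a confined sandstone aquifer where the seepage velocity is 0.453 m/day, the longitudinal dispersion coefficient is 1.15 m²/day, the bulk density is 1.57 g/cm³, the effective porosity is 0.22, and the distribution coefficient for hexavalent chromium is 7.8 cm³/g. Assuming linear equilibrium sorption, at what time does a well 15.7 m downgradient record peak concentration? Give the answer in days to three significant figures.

1670 days

Retardation factor R = 1 + ρ_b·K_d/n = 1 + 1.57 × 7.8/0.22 = 56.66.
Sorption retards both mechanisms: v_R = v/R = 0.007995 m/day, D_R = D/R = 0.02030 m²/day.
Peak time from v_R²t² + 2D_R t − x² = 0: t = (√(D_R² + v_R²x²) − D_R)/v_R².
√(D_R² + v_R²x²) = √(0.02030² + 0.007995² × 15.7²) = 0.1272; v_R² = 6.392e-05.
t = (0.1272 − 0.02030)/6.392e-05 = 1670 days.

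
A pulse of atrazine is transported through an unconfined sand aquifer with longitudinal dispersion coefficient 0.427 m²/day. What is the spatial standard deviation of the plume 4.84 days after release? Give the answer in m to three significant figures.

2.03 m

Dispersive spreading gives a Gaussian with σ² = 2Dt; advection only shifts the center.
σ = √(2 × 0.427 × 4.84) = 2.03 m.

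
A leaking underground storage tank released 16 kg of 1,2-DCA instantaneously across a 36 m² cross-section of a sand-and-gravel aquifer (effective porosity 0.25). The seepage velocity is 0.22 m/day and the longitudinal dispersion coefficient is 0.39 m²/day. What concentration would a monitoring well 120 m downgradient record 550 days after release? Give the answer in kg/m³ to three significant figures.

0.0342 kg/m³

For an instantaneous plane source, C(x,t) = M/(n_e·A·√(4πDt)) · exp(−(x−vt)²/(4Dt)), with n_e·A the pore (flow) area.
Plume center vt = 0.22 × 550 = 121 m, so the well at 120 m is 1 m upgradient of the peak.
√(4πDt) = 51.92 m, giving peak height M/(n_e·A·√(4πDt)) = 16/(0.25 × 36 × 51.92) = 0.03424 kg/m³.
(x−vt)²/(4Dt) = (-1)²/(4 × 0.39 × 550) = 0.001166; exp(−0.001166) = 0.9988.
C = 0.03424 × 0.9988 = 0.0342 kg/m³.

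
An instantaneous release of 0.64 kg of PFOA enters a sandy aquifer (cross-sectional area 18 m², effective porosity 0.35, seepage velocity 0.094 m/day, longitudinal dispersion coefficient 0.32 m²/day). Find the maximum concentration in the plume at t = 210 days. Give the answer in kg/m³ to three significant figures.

The peak of an instantaneous 1D plume sits at x = vt; there the Gaussian factor is 1 and C_max = M/(n_e·A·√(4πDt)), where n_e·A is the pore area the mass is dissolved in.
√(4πDt) = √(4π × 0.32 × 210) = 29.06 m, so C_max = 0.64/(0.35 × 18 × 29.06) = 0.00350 kg/m³.

0.00350 kg/m³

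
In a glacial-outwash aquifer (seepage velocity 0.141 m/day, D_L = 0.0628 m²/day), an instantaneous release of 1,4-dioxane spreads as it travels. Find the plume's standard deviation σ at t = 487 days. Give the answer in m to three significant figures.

7.82 m

Dispersive spreading gives a Gaussian with σ² = 2Dt; advection only shifts the center.
σ = √(2 × 0.0628 × 487) = 7.82 m.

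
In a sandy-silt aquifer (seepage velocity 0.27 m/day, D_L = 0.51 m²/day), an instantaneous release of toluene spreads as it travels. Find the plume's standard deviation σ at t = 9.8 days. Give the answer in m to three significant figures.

3.16 m

Dispersive spreading gives a Gaussian with σ² = 2Dt; advection only shifts the center.
σ = √(2 × 0.51 × 9.8) = 3.16 m.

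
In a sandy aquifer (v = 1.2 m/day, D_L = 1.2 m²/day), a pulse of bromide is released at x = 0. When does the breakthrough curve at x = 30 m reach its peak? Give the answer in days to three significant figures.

For the 1D instantaneous-source solution, setting ∂C/∂t = 0 at fixed x gives v²t² + 2Dt − x² = 0, so t = (√(D² + v²x²) − D)/v².
√(D² + v²x²) = √(1.2² + 1.2² × 30²) = 36.02; v² = 1.44.
t = (36.02 − 1.2)/1.44 = 24.2 days (vs. the pure-advection estimate x/v = 25.0 d).

24.2 days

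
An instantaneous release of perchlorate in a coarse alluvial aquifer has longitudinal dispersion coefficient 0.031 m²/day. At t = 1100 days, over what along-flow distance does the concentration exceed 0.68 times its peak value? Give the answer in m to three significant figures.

14.5 m

The plume is Gaussian with σ = √(2Dt) = √(2 × 0.031 × 1100) = 8.258 m.
C/C_peak = exp(−Δx²/(2σ²)) = 0.68 ⇒ Δx = σ·√(−2 ln 0.68) = 8.258 × 0.8783 = 7.253 m.
Width = 2Δx = 14.5 m.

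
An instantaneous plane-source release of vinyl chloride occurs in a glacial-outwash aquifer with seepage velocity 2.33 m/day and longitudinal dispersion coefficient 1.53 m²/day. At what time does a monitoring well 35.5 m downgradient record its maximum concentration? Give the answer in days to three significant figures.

15.0 days

For the 1D instantaneous-source solution, setting ∂C/∂t = 0 at fixed x gives v²t² + 2Dt − x² = 0, so t = (√(D² + v²x²) − D)/v².
√(D² + v²x²) = √(1.53² + 2.33² × 35.5²) = 82.73; v² = 5.4289.
t = (82.73 − 1.53)/5.4289 = 15.0 days (vs. the pure-advection estimate x/v = 15.2 d).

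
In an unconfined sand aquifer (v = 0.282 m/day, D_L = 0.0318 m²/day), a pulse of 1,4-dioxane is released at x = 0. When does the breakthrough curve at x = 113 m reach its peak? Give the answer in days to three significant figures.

For the 1D instantaneous-source solution, setting ∂C/∂t = 0 at fixed x gives v²t² + 2Dt − x² = 0, so t = (√(D² + v²x²) − D)/v².
√(D² + v²x²) = √(0.0318² + 0.282² × 113²) = 31.87; v² = 0.079524.
t = (31.87 − 0.0318)/0.079524 = 400 days (vs. the pure-advection estimate x/v = 401 d).

400 days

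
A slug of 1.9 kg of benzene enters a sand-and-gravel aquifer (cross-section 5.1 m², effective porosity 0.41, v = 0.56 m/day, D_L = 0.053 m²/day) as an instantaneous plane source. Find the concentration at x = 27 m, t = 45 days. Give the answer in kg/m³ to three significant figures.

0.118 kg/m³

For an instantaneous plane source, C(x,t) = M/(n_e·A·√(4πDt)) · exp(−(x−vt)²/(4Dt)), with n_e·A the pore (flow) area.
Plume center vt = 0.56 × 45 = 25.2 m, so the well at 27 m is 1.8 m downgradient of the peak.
√(4πDt) = 5.475 m, giving peak height M/(n_e·A·√(4πDt)) = 1.9/(0.41 × 5.1 × 5.475) = 0.1660 kg/m³.
(x−vt)²/(4Dt) = (1.8)²/(4 × 0.053 × 45) = 0.3396; exp(−0.3396) = 0.7121.
C = 0.1660 × 0.7121 = 0.118 kg/m³.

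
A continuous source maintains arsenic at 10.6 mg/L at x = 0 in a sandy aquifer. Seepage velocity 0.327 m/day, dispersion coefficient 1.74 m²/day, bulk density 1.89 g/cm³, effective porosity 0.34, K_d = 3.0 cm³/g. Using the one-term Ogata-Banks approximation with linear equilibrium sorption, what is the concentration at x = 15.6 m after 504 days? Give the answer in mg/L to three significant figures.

2.80 mg/L

Retardation factor R = 1 + ρ_b·K_d/n = 1 + 1.89 × 3.0/0.34 = 17.68.
Sorption retards both mechanisms: v_R = v/R = 0.01850 m/day, D_R = D/R = 0.09842 m²/day.
v_R·t = 0.01850 × 504 = 9.324 m; 2√(D_R t) = 14.09 m; argument = (15.6 − 9.324)/14.09 = 0.4454.
C = C₀ × ½·erfc(0.4454) = 10.6 × 0.2644 = 2.80 mg/L.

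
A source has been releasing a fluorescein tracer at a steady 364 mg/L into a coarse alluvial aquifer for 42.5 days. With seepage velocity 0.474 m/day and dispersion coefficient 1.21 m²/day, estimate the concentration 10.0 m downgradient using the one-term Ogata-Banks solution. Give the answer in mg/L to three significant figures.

For a continuous step input, C/C₀ ≈ ½·erfc((x−vt)/(2√(Dt))).
vt = 0.474 × 42.5 = 20.145 m and 2√(Dt) = 2√(1.21 × 42.5) = 14.34 m.
Argument (x−vt)/(2√(Dt)) = (10.0 − 20.145)/14.34 = -0.7075; ½·erfc(-0.7075) = 0.8415.
C = 364 × 0.8415 = 306 mg/L.

306 mg/L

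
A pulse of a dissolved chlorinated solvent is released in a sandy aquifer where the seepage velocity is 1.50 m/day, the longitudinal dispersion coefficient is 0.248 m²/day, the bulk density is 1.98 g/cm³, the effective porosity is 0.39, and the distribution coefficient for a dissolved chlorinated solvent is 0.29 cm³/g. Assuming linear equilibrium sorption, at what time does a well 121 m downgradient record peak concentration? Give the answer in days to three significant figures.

199 days

Retardation factor R = 1 + ρ_b·K_d/n = 1 + 1.98 × 0.29/0.39 = 2.472.
Sorption retards both mechanisms: v_R = v/R = 0.6068 m/day, D_R = D/R = 0.1003 m²/day.
Peak time from v_R²t² + 2D_R t − x² = 0: t = (√(D_R² + v_R²x²) − D_R)/v_R².
√(D_R² + v_R²x²) = √(0.1003² + 0.6068² × 121²) = 73.42; v_R² = 0.3682.
t = (73.42 − 0.1003)/0.3682 = 199 days.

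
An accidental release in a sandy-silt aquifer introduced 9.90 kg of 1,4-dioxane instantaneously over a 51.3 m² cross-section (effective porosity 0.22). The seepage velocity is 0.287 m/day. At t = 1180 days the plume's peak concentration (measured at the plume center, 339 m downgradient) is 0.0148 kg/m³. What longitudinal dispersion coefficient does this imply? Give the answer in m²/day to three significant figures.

0.237 m²/day

At the plume center C_max = M/(n_e·A·√(4πDt)), so D = M²/(4πt·(n_e·A·C_max)²).
n_e·A·C_max = 0.22 × 51.3 × 0.0148 = 0.1670 kg/m.
D = 9.90²/(4π × 1180 × 0.1670²) = 0.237 m²/day.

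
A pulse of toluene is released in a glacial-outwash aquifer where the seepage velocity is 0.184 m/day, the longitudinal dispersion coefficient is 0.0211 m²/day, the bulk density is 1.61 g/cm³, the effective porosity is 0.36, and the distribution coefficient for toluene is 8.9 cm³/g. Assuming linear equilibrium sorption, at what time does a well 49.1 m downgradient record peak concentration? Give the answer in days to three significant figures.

10900 days

Retardation factor R = 1 + ρ_b·K_d/n = 1 + 1.61 × 8.9/0.36 = 40.80.
Sorption retards both mechanisms: v_R = v/R = 0.004510 m/day, D_R = D/R = 0.0005172 m²/day.
Peak time from v_R²t² + 2D_R t − x² = 0: t = (√(D_R² + v_R²x²) − D_R)/v_R².
√(D_R² + v_R²x²) = √(0.0005172² + 0.004510² × 49.1²) = 0.2214; v_R² = 2.034e-05.
t = (0.2214 − 0.0005172)/2.034e-05 = 10900 days.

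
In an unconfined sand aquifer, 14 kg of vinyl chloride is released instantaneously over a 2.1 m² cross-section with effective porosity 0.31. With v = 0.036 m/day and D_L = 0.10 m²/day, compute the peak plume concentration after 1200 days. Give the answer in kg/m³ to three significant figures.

The peak of an instantaneous 1D plume sits at x = vt; there the Gaussian factor is 1 and C_max = M/(n_e·A·√(4πDt)), where n_e·A is the pore area the mass is dissolved in.
√(4πDt) = √(4π × 0.10 × 1200) = 38.83 m, so C_max = 14/(0.31 × 2.1 × 38.83) = 0.554 kg/m³.

0.554 kg/m³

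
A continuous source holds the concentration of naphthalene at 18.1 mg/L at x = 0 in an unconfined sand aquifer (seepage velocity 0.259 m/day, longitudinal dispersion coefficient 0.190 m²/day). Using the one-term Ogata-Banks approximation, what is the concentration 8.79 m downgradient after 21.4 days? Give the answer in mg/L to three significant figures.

2.31 mg/L

For a continuous step input, C/C₀ ≈ ½·erfc((x−vt)/(2√(Dt))).
vt = 0.259 × 21.4 = 5.5426 m and 2√(Dt) = 2√(0.190 × 21.4) = 4.033 m.
Argument (x−vt)/(2√(Dt)) = (8.79 − 5.5426)/4.033 = 0.8052; ½·erfc(0.8052) = 0.1274.
C = 18.1 × 0.1274 = 2.31 mg/L.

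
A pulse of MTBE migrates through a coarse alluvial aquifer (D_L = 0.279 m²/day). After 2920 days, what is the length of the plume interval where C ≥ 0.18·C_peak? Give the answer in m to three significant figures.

150 m

The plume is Gaussian with σ = √(2Dt) = √(2 × 0.279 × 2920) = 40.37 m.
C/C_peak = exp(−Δx²/(2σ²)) = 0.18 ⇒ Δx = σ·√(−2 ln 0.18) = 40.37 × 1.852 = 74.77 m.
Width = 2Δx = 150 m.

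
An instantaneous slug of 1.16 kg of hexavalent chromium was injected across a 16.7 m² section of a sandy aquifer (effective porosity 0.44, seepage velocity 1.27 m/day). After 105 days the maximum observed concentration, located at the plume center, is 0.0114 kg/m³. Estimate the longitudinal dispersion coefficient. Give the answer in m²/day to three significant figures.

0.145 m²/day

At the plume center C_max = M/(n_e·A·√(4πDt)), so D = M²/(4πt·(n_e·A·C_max)²).
n_e·A·C_max = 0.44 × 16.7 × 0.0114 = 0.08377 kg/m.
D = 1.16²/(4π × 105 × 0.08377²) = 0.145 m²/day.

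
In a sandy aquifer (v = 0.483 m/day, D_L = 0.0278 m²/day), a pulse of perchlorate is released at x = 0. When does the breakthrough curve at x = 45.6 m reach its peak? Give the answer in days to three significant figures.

For the 1D instantaneous-source solution, setting ∂C/∂t = 0 at fixed x gives v²t² + 2Dt − x² = 0, so t = (√(D² + v²x²) − D)/v².
√(D² + v²x²) = √(0.0278² + 0.483² × 45.6²) = 22.02; v² = 0.233289.
t = (22.02 − 0.0278)/0.233289 = 94.3 days (vs. the pure-advection estimate x/v = 94.4 d).

94.3 days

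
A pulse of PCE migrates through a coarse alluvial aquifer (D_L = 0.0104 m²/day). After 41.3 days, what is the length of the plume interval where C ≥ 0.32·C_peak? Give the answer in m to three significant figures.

The plume is Gaussian with σ = √(2Dt) = √(2 × 0.0104 × 41.3) = 0.9268 m.
C/C_peak = exp(−Δx²/(2σ²)) = 0.32 ⇒ Δx = σ·√(−2 ln 0.32) = 0.9268 × 1.510 = 1.399 m.
Width = 2Δx = 2.80 m.

2.80 m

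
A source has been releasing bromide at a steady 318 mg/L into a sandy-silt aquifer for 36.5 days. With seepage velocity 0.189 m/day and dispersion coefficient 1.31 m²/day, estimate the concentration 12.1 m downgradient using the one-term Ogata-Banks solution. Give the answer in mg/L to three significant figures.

For a continuous step input, C/C₀ ≈ ½·erfc((x−vt)/(2√(Dt))).
vt = 0.189 × 36.5 = 6.8985 m and 2√(Dt) = 2√(1.31 × 36.5) = 13.83 m.
Argument (x−vt)/(2√(Dt)) = (12.1 − 6.8985)/13.83 = 0.3761; ½·erfc(0.3761) = 0.2974.
C = 318 × 0.2974 = 94.6 mg/L.

94.6 mg/L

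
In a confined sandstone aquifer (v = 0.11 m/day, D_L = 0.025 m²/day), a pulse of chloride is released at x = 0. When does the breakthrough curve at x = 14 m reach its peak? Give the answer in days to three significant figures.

For the 1D instantaneous-source solution, setting ∂C/∂t = 0 at fixed x gives v²t² + 2Dt − x² = 0, so t = (√(D² + v²x²) − D)/v².
√(D² + v²x²) = √(0.025² + 0.11² × 14²) = 1.540; v² = 0.0121.
t = (1.540 − 0.025)/0.0121 = 125 days (vs. the pure-advection estimate x/v = 127 d).

125 days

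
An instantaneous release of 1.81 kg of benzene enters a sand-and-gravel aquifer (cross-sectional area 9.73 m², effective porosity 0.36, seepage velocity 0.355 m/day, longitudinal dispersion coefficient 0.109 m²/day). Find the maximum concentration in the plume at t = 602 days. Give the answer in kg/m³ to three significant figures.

0.0180 kg/m³

The peak of an instantaneous 1D plume sits at x = vt; there the Gaussian factor is 1 and C_max = M/(n_e·A·√(4πDt)), where n_e·A is the pore area the mass is dissolved in.
√(4πDt) = √(4π × 0.109 × 602) = 28.72 m, so C_max = 1.81/(0.36 × 9.73 × 28.72) = 0.0180 kg/m³.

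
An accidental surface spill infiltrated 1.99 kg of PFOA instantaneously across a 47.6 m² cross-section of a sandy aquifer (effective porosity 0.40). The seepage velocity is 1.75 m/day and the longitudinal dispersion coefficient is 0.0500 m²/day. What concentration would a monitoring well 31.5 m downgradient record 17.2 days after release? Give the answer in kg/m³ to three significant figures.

0.0180 kg/m³

For an instantaneous plane source, C(x,t) = M/(n_e·A·√(4πDt)) · exp(−(x−vt)²/(4Dt)), with n_e·A the pore (flow) area.
Plume center vt = 1.75 × 17.2 = 30.1 m, so the well at 31.5 m is 1.4 m downgradient of the peak.
√(4πDt) = 3.287 m, giving peak height M/(n_e·A·√(4πDt)) = 1.99/(0.40 × 47.6 × 3.287) = 0.03180 kg/m³.
(x−vt)²/(4Dt) = (1.4)²/(4 × 0.0500 × 17.2) = 0.5698; exp(−0.5698) = 0.5656.
C = 0.03180 × 0.5656 = 0.0180 kg/m³.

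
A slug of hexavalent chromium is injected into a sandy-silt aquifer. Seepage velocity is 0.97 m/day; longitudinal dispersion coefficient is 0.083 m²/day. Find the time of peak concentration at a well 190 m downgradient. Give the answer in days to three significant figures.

For the 1D instantaneous-source solution, setting ∂C/∂t = 0 at fixed x gives v²t² + 2Dt − x² = 0, so t = (√(D² + v²x²) − D)/v².
√(D² + v²x²) = √(0.083² + 0.97² × 190²) = 184.3; v² = 0.9409.
t = (184.3 − 0.083)/0.9409 = 196 days (vs. the pure-advection estimate x/v = 196 d).

196 days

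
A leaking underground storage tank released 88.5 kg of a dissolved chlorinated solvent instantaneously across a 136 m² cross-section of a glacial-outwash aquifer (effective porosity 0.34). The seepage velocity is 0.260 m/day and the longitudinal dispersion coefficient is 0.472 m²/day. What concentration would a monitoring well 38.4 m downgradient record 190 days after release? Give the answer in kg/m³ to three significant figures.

For an instantaneous plane source, C(x,t) = M/(n_e·A·√(4πDt)) · exp(−(x−vt)²/(4Dt)), with n_e·A the pore (flow) area.
Plume center vt = 0.260 × 190 = 49.4 m, so the well at 38.4 m is 11 m upgradient of the peak.
√(4πDt) = 33.57 m, giving peak height M/(n_e·A·√(4πDt)) = 88.5/(0.34 × 136 × 33.57) = 0.05701 kg/m³.
(x−vt)²/(4Dt) = (-11)²/(4 × 0.472 × 190) = 0.3373; exp(−0.3373) = 0.7137.
C = 0.05701 × 0.7137 = 0.0407 kg/m³.

0.0407 kg/m³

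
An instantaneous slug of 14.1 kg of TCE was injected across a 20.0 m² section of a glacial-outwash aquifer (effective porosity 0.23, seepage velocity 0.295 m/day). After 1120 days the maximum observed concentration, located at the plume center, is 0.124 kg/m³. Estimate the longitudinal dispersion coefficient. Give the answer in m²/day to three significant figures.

0.0434 m²/day

At the plume center C_max = M/(n_e·A·√(4πDt)), so D = M²/(4πt·(n_e·A·C_max)²).
n_e·A·C_max = 0.23 × 20.0 × 0.124 = 0.5704 kg/m.
D = 14.1²/(4π × 1120 × 0.5704²) = 0.0434 m²/day.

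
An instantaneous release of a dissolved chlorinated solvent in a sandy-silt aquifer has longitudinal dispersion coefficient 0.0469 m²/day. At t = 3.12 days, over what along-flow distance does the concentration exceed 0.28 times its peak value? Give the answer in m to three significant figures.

1.73 m

The plume is Gaussian with σ = √(2Dt) = √(2 × 0.0469 × 3.12) = 0.5410 m.
C/C_peak = exp(−Δx²/(2σ²)) = 0.28 ⇒ Δx = σ·√(−2 ln 0.28) = 0.5410 × 1.596 = 0.8634 m.
Width = 2Δx = 1.73 m.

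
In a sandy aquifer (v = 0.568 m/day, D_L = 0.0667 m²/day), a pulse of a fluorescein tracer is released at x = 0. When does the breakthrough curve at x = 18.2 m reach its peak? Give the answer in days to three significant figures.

31.8 days

For the 1D instantaneous-source solution, setting ∂C/∂t = 0 at fixed x gives v²t² + 2Dt − x² = 0, so t = (√(D² + v²x²) − D)/v².
√(D² + v²x²) = √(0.0667² + 0.568² × 18.2²) = 10.34; v² = 0.322624.
t = (10.34 − 0.0667)/0.322624 = 31.8 days (vs. the pure-advection estimate x/v = 32.0 d).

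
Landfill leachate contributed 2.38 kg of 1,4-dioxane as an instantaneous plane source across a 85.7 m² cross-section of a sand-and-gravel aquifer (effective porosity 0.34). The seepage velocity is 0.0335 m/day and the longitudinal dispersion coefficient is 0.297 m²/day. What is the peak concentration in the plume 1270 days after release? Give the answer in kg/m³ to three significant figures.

The peak of an instantaneous 1D plume sits at x = vt; there the Gaussian factor is 1 and C_max = M/(n_e·A·√(4πDt)), where n_e·A is the pore area the mass is dissolved in.
√(4πDt) = √(4π × 0.297 × 1270) = 68.85 m, so C_max = 2.38/(0.34 × 85.7 × 68.85) = 0.00119 kg/m³.

0.00119 kg/m³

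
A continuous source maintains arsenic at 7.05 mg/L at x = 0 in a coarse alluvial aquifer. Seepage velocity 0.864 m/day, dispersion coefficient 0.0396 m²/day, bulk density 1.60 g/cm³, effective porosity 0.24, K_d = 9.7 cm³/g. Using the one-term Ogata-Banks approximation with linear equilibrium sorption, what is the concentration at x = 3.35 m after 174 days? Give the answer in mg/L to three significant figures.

Retardation factor R = 1 + ρ_b·K_d/n = 1 + 1.60 × 9.7/0.24 = 65.67.
Sorption retards both mechanisms: v_R = v/R = 0.01316 m/day, D_R = D/R = 0.0006030 m²/day.
v_R·t = 0.01316 × 174 = 2.28984 m; 2√(D_R t) = 0.6478 m; argument = (3.35 − 2.28984)/0.6478 = 1.637.
C = C₀ × ½·erfc(1.637) = 7.05 × 0.01030 = 0.0726 mg/L.

0.0726 mg/L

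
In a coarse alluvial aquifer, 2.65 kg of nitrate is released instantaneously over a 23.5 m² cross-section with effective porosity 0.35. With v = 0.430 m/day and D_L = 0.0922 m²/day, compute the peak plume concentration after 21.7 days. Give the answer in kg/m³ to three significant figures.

The peak of an instantaneous 1D plume sits at x = vt; there the Gaussian factor is 1 and C_max = M/(n_e·A·√(4πDt)), where n_e·A is the pore area the mass is dissolved in.
√(4πDt) = √(4π × 0.0922 × 21.7) = 5.014 m, so C_max = 2.65/(0.35 × 23.5 × 5.014) = 0.0643 kg/m³.

0.0643 kg/m³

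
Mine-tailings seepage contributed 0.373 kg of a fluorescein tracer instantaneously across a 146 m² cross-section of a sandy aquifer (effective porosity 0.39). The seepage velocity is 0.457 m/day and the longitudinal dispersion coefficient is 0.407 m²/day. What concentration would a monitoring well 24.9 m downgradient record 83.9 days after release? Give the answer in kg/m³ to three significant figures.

For an instantaneous plane source, C(x,t) = M/(n_e·A·√(4πDt)) · exp(−(x−vt)²/(4Dt)), with n_e·A the pore (flow) area.
Plume center vt = 0.457 × 83.9 = 38.3423 m, so the well at 24.9 m is 13.4423 m upgradient of the peak.
√(4πDt) = 20.71 m, giving peak height M/(n_e·A·√(4πDt)) = 0.373/(0.39 × 146 × 20.71) = 0.0003163 kg/m³.
(x−vt)²/(4Dt) = (-13.4423)²/(4 × 0.407 × 83.9) = 1.323; exp(−1.323) = 0.2663.
C = 0.0003163 × 0.2663 = 8.42e-05 kg/m³.

8.42e-05 kg/m³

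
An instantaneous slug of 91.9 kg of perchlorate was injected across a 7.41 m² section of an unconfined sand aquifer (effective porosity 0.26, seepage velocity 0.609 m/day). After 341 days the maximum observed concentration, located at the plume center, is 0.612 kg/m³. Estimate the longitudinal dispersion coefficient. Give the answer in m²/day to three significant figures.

At the plume center C_max = M/(n_e·A·√(4πDt)), so D = M²/(4πt·(n_e·A·C_max)²).
n_e·A·C_max = 0.26 × 7.41 × 0.612 = 1.179 kg/m.
D = 91.9²/(4π × 341 × 1.179²) = 1.42 m²/day.

1.42 m²/day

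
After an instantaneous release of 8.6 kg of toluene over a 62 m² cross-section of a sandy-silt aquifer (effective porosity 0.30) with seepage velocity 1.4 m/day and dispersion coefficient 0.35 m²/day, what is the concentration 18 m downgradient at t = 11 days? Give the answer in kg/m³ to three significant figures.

For an instantaneous plane source, C(x,t) = M/(n_e·A·√(4πDt)) · exp(−(x−vt)²/(4Dt)), with n_e·A the pore (flow) area.
Plume center vt = 1.4 × 11 = 15.4 m, so the well at 18 m is 2.6 m downgradient of the peak.
√(4πDt) = 6.956 m, giving peak height M/(n_e·A·√(4πDt)) = 8.6/(0.30 × 62 × 6.956) = 0.06647 kg/m³.
(x−vt)²/(4Dt) = (2.6)²/(4 × 0.35 × 11) = 0.4390; exp(−0.4390) = 0.6447.
C = 0.06647 × 0.6447 = 0.0429 kg/m³.

0.0429 kg/m³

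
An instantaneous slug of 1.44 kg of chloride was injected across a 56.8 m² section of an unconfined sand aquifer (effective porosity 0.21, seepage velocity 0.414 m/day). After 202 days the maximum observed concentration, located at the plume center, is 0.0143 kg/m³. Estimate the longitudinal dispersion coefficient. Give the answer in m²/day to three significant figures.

0.0281 m²/day

At the plume center C_max = M/(n_e·A·√(4πDt)), so D = M²/(4πt·(n_e·A·C_max)²).
n_e·A·C_max = 0.21 × 56.8 × 0.0143 = 0.1706 kg/m.
D = 1.44²/(4π × 202 × 0.1706²) = 0.0281 m²/day.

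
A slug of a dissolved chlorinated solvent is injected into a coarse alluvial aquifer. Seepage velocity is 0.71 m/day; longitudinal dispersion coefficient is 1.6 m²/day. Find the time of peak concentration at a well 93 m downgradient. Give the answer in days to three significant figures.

For the 1D instantaneous-source solution, setting ∂C/∂t = 0 at fixed x gives v²t² + 2Dt − x² = 0, so t = (√(D² + v²x²) − D)/v².
√(D² + v²x²) = √(1.6² + 0.71² × 93²) = 66.05; v² = 0.5041.
t = (66.05 − 1.6)/0.5041 = 128 days (vs. the pure-advection estimate x/v = 131 d).

128 days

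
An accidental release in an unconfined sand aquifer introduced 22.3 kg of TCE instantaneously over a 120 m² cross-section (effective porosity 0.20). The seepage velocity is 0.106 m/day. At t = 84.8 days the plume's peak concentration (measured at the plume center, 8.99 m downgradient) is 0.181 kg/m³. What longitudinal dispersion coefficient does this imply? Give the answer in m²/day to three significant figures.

0.0247 m²/day

At the plume center C_max = M/(n_e·A·√(4πDt)), so D = M²/(4πt·(n_e·A·C_max)²).
n_e·A·C_max = 0.20 × 120 × 0.181 = 4.344 kg/m.
D = 22.3²/(4π × 84.8 × 4.344²) = 0.0247 m²/day.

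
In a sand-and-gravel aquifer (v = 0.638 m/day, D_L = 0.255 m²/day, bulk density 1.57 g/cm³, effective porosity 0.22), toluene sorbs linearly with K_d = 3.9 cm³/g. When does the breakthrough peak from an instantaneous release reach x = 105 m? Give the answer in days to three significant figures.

4730 days

Retardation factor R = 1 + ρ_b·K_d/n = 1 + 1.57 × 3.9/0.22 = 28.83.
Sorption retards both mechanisms: v_R = v/R = 0.02213 m/day, D_R = D/R = 0.008845 m²/day.
Peak time from v_R²t² + 2D_R t − x² = 0: t = (√(D_R² + v_R²x²) − D_R)/v_R².
√(D_R² + v_R²x²) = √(0.008845² + 0.02213² × 105²) = 2.324; v_R² = 0.0004897.
t = (2.324 − 0.008845)/0.0004897 = 4730 days.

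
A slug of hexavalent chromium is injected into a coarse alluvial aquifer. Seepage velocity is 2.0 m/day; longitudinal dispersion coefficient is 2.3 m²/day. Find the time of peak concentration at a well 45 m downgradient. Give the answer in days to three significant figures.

For the 1D instantaneous-source solution, setting ∂C/∂t = 0 at fixed x gives v²t² + 2Dt − x² = 0, so t = (√(D² + v²x²) − D)/v².
√(D² + v²x²) = √(2.3² + 2.0² × 45²) = 90.03; v² = 4.
t = (90.03 − 2.3)/4 = 21.9 days (vs. the pure-advection estimate x/v = 22.5 d).

21.9 days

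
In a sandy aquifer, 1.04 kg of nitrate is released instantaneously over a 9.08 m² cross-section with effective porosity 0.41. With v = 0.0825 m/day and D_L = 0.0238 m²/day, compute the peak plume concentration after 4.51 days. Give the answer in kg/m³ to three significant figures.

The peak of an instantaneous 1D plume sits at x = vt; there the Gaussian factor is 1 and C_max = M/(n_e·A·√(4πDt)), where n_e·A is the pore area the mass is dissolved in.
√(4πDt) = √(4π × 0.0238 × 4.51) = 1.161 m, so C_max = 1.04/(0.41 × 9.08 × 1.161) = 0.241 kg/m³.

0.241 kg/m³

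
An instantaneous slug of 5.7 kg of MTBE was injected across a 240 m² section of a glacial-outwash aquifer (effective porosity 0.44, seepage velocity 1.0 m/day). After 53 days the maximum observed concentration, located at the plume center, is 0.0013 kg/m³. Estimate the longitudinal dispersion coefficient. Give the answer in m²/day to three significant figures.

2.59 m²/day

At the plume center C_max = M/(n_e·A·√(4πDt)), so D = M²/(4πt·(n_e·A·C_max)²).
n_e·A·C_max = 0.44 × 240 × 0.0013 = 0.1373 kg/m.
D = 5.7²/(4π × 53 × 0.1373²) = 2.59 m²/day.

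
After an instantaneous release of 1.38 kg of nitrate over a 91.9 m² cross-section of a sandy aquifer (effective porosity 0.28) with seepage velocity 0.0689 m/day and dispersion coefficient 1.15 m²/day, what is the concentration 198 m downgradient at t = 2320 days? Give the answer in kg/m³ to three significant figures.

0.000256 kg/m³

For an instantaneous plane source, C(x,t) = M/(n_e·A·√(4πDt)) · exp(−(x−vt)²/(4Dt)), with n_e·A the pore (flow) area.
Plume center vt = 0.0689 × 2320 = 159.848 m, so the well at 198 m is 38.152 m downgradient of the peak.
√(4πDt) = 183.1 m, giving peak height M/(n_e·A·√(4πDt)) = 1.38/(0.28 × 91.9 × 183.1) = 0.0002929 kg/m³.
(x−vt)²/(4Dt) = (38.152)²/(4 × 1.15 × 2320) = 0.1364; exp(−0.1364) = 0.8725.
C = 0.0002929 × 0.8725 = 0.000256 kg/m³.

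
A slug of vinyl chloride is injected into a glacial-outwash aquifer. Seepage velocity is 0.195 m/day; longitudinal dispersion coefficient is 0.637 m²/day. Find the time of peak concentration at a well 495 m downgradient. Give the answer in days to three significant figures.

For the 1D instantaneous-source solution, setting ∂C/∂t = 0 at fixed x gives v²t² + 2Dt − x² = 0, so t = (√(D² + v²x²) − D)/v².
√(D² + v²x²) = √(0.637² + 0.195² × 495²) = 96.53; v² = 0.038025.
t = (96.53 − 0.637)/0.038025 = 2520 days (vs. the pure-advection estimate x/v = 2540 d).

2520 days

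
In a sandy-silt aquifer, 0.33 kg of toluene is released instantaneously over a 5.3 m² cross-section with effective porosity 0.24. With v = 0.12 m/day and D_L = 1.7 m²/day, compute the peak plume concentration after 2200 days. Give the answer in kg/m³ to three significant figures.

The peak of an instantaneous 1D plume sits at x = vt; there the Gaussian factor is 1 and C_max = M/(n_e·A·√(4πDt)), where n_e·A is the pore area the mass is dissolved in.
√(4πDt) = √(4π × 1.7 × 2200) = 216.8 m, so C_max = 0.33/(0.24 × 5.3 × 216.8) = 0.00120 kg/m³.

0.00120 kg/m³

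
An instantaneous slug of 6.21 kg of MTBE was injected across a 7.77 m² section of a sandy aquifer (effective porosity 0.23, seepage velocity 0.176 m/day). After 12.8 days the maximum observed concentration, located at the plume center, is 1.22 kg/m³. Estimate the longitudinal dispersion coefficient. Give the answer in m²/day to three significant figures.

At the plume center C_max = M/(n_e·A·√(4πDt)), so D = M²/(4πt·(n_e·A·C_max)²).
n_e·A·C_max = 0.23 × 7.77 × 1.22 = 2.180 kg/m.
D = 6.21²/(4π × 12.8 × 2.180²) = 0.0504 m²/day.

0.0504 m²/day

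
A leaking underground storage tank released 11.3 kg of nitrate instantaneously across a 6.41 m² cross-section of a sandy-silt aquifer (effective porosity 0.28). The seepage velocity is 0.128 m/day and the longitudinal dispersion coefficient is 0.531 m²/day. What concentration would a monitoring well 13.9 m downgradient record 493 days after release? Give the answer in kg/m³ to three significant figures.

0.0109 kg/m³

For an instantaneous plane source, C(x,t) = M/(n_e·A·√(4πDt)) · exp(−(x−vt)²/(4Dt)), with n_e·A the pore (flow) area.
Plume center vt = 0.128 × 493 = 63.104 m, so the well at 13.9 m is 49.204 m upgradient of the peak.
√(4πDt) = 57.36 m, giving peak height M/(n_e·A·√(4πDt)) = 11.3/(0.28 × 6.41 × 57.36) = 0.1098 kg/m³.
(x−vt)²/(4Dt) = (-49.204)²/(4 × 0.531 × 493) = 2.312; exp(−2.312) = 0.09906.
C = 0.1098 × 0.09906 = 0.0109 kg/m³.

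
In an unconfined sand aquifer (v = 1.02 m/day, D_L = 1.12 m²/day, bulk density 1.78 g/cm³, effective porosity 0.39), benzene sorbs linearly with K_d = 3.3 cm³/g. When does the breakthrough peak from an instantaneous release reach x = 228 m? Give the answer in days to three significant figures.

3570 days

Retardation factor R = 1 + ρ_b·K_d/n = 1 + 1.78 × 3.3/0.39 = 16.06.
Sorption retards both mechanisms: v_R = v/R = 0.06351 m/day, D_R = D/R = 0.06974 m²/day.
Peak time from v_R²t² + 2D_R t − x² = 0: t = (√(D_R² + v_R²x²) − D_R)/v_R².
√(D_R² + v_R²x²) = √(0.06974² + 0.06351² × 228²) = 14.48; v_R² = 0.004034.
t = (14.48 − 0.06974)/0.004034 = 3570 days.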